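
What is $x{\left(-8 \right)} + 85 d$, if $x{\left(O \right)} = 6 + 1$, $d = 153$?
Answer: $13012$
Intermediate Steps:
$x{\left(O \right)} = 7$
$x{\left(-8 \right)} + 85 d = 7 + 85 \cdot 153 = 7 + 13005 = 13012$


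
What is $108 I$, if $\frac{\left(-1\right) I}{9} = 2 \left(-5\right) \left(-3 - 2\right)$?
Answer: $-48600$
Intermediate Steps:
$I = -450$ ($I = - 9 \cdot 2 \left(-5\right) \left(-3 - 2\right) = - 9 \left(\left(-10\right) \left(-5\right)\right) = \left(-9\right) 50 = -450$)
$108 I = 108 \left(-450\right) = -48600$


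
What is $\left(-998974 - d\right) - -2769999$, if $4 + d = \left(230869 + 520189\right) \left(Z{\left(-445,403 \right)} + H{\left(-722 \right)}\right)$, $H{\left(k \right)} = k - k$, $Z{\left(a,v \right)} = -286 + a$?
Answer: $550794427$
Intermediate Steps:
$H{\left(k \right)} = 0$
$d = -549023402$ ($d = -4 + \left(230869 + 520189\right) \left(\left(-286 - 445\right) + 0\right) = -4 + 751058 \left(-731 + 0\right) = -4 + 751058 \left(-731\right) = -4 - 549023398 = -549023402$)
$\left(-998974 - d\right) - -2769999 = \left(-998974 - -549023402\right) - -2769999 = \left(-998974 + 549023402\right) + 2769999 = 548024428 + 2769999 = 550794427$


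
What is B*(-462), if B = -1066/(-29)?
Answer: -492492/29 ≈ -16982.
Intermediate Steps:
B = 1066/29 (B = -1066*(-1/29) = 1066/29 ≈ 36.759)
B*(-462) = (1066/29)*(-462) = -492492/29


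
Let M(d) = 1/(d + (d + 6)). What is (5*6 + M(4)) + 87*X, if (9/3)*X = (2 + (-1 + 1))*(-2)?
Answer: -1203/14 ≈ -85.929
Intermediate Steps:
M(d) = 1/(6 + 2*d) (M(d) = 1/(d + (6 + d)) = 1/(6 + 2*d))
X = -4/3 (X = ((2 + (-1 + 1))*(-2))/3 = ((2 + 0)*(-2))/3 = (2*(-2))/3 = (1/3)*(-4) = -4/3 ≈ -1.3333)
(5*6 + M(4)) + 87*X = (5*6 + 1/(2*(3 + 4))) + 87*(-4/3) = (30 + (1/2)/7) - 116 = (30 + (1/2)*(1/7)) - 116 = (30 + 1/14) - 116 = 421/14 - 116 = -1203/14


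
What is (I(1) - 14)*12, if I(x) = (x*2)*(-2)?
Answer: -216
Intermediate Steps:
I(x) = -4*x (I(x) = (2*x)*(-2) = -4*x)
(I(1) - 14)*12 = (-4*1 - 14)*12 = (-4 - 14)*12 = -18*12 = -216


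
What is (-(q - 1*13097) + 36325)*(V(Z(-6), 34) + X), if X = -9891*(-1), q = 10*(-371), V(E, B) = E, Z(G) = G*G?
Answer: 527441364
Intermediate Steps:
Z(G) = G²
q = -3710
X = 9891
(-(q - 1*13097) + 36325)*(V(Z(-6), 34) + X) = (-(-3710 - 1*13097) + 36325)*((-6)² + 9891) = (-(-3710 - 13097) + 36325)*(36 + 9891) = (-1*(-16807) + 36325)*9927 = (16807 + 36325)*9927 = 53132*9927 = 527441364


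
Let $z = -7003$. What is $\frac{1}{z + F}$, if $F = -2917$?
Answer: $- \frac{1}{9920} \approx -0.00010081$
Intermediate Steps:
$\frac{1}{z + F} = \frac{1}{-7003 - 2917} = \frac{1}{-9920} = - \frac{1}{9920}$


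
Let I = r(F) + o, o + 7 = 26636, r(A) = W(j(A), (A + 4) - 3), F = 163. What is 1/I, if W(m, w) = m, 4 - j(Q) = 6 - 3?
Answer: 1/26630 ≈ 3.7552e-5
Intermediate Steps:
j(Q) = 1 (j(Q) = 4 - (6 - 3) = 4 - 1*3 = 4 - 3 = 1)
r(A) = 1
o = 26629 (o = -7 + 26636 = 26629)
I = 26630 (I = 1 + 26629 = 26630)
1/I = 1/26630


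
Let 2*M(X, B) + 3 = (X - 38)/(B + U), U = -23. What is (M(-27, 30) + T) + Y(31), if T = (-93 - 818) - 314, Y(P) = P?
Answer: -8401/7 ≈ -1200.1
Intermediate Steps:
M(X, B) = -3/2 + (-38 + X)/(2*(-23 + B)) (M(X, B) = -3/2 + ((X - 38)/(B - 23))/2 = -3/2 + ((-38 + X)/(-23 + B))/2 = -3/2 + (-38 + X)/(2*(-23 + B)))
T = -1225 (T = -911 - 314 = -1225)
(M(-27, 30) + T) + Y(31) = ((31 - 27 - 3*30)/(2*(-23 + 30)) - 1225) + 31 = ((½)*(31 - 27 - 90)/7 - 1225) + 31 = ((½)*(⅐)*(-86) - 1225) + 31 = (-43/7 - 1225) + 31 = -8618/7 + 31 = -8401/7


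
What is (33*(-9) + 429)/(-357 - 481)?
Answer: -66/419 ≈ -0.15752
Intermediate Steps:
(33*(-9) + 429)/(-357 - 481) = (-297 + 429)/(-838) = 132*(-1/838) = -66/419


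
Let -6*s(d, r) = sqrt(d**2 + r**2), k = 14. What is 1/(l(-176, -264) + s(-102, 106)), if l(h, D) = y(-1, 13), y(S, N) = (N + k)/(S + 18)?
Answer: -4131/1556929 - 867*sqrt(5410)/1556929 ≈ -0.043612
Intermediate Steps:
y(S, N) = (14 + N)/(18 + S) (y(S, N) = (N + 14)/(S + 18) = (14 + N)/(18 + S))
s(d, r) = -sqrt(d**2 + r**2)/6
l(h, D) = 27/17 (l(h, D) = (14 + 13)/(18 - 1) = 27/17)
1/(l(-176, -264) + s(-102, 106)) = 1/(27/17 - sqrt((-102)**2 + 106**2)/6) = 1/(27/17 - sqrt(10404 + 11236)/6) = 1/(27/17 - sqrt(5410)/3)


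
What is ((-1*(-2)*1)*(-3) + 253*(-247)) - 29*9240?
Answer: -330457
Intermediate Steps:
((-1*(-2)*1)*(-3) + 253*(-247)) - 29*9240 = ((2*1)*(-3) - 62491) - 1*267960 = (2*(-3) - 62491) - 267960 = (-6 - 62491) - 267960 = -62497 - 267960 = -330457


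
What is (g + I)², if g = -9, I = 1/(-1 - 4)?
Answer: 2116/25 ≈ 84.640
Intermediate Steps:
I = -⅕ (I = 1/(-5) = -⅕ ≈ -0.20000)
(g + I)² = (-9 - ⅕)² = (-46/5)² = 2116/25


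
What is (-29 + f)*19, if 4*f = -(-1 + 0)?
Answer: -2185/4 ≈ -546.25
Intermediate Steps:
f = ¼ (f = (-(-1 + 0))/4 = (-1*(-1))/4 = (¼)*1 = ¼ ≈ 0.25000)
(-29 + f)*19 = (-29 + ¼)*19 = -115/4*19 = -2185/4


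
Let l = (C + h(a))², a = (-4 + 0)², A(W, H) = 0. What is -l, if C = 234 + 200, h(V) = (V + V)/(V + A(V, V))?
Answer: -190096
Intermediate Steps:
a = 16 (a = (-4)² = 16)
h(V) = 2 (h(V) = (V + V)/(V + 0) = (2*V)/V = 2)
C = 434
l = 190096 (l = (434 + 2)² = 436² = 190096)
-l = -1*190096 = -190096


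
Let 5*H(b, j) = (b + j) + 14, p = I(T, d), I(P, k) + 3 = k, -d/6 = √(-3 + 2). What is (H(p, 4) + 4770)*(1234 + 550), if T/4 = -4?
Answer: 8515032 - 10704*I/5 ≈ 8.515e+6 - 2140.8*I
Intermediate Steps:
T = -16 (T = 4*(-4) = -16)
d = -6*I (d = -6*√(-3 + 2) = -6*I ≈ -6.0*I)
I(P, k) = -3 + k
p = -3 - 6*I ≈ -3.0 - 6.0*I
H(b, j) = 14/5 + b/5 + j/5 (H(b, j) = ((b + j) + 14)/5 = (14 + b + j)/5 = 14/5 + b/5 + j/5)
(H(p, 4) + 4770)*(1234 + 550) = ((14/5 + (-3 - 6*I)/5 + (⅕)*4) + 4770)*(1234 + 550) = ((14/5 + (-⅗ - 6*I/5) + ⅘) + 4770)*1784 = ((3 - 6*I/5) + 4770)*1784 = (4773 - 6*I/5)*1784 = 8515032 - 10704*I/5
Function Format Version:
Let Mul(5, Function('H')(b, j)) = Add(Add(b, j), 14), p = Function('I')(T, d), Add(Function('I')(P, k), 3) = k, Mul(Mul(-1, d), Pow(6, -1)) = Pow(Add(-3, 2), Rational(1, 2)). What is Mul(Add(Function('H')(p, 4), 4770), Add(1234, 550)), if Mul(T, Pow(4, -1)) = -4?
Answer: Add(8515032, Mul(Rational(-10704, 5), I)) ≈ Add(8.5150e+6, Mul(-2140.8, I))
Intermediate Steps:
T = -16 (T = Mul(4, -4) = -16)
d = Mul(-6, I) (d = Mul(-6, Pow(Add(-3, 2), Rational(1, 2))) = Mul(-6, Pow(-1, Rational(1, 2))) = Mul(-6, I) ≈ Mul(-6.0000, I))
Function('I')(P, k) = Add(-3, k)
p = Add(-3, Mul(-6, I)) ≈ Add(-3.0000, Mul(-6.0000, I))
Function('H')(b, j) = Add(Rational(14, 5), Mul(Rational(1, 5), b), Mul(Rational(1, 5), j)) (Function('H')(b, j) = Mul(Rational(1, 5), Add(Add(b, j), 14)) = Mul(Rational(1, 5), Add(14, b, j)) = Add(Rational(14, 5), Mul(Rational(1, 5), b), Mul(Rational(1, 5), j)))
Mul(Add(Function('H')(p, 4), 4770), Add(1234, 550)) = Mul(Add(Add(Rational(14, 5), Mul(Rational(1, 5), Add(-3, Mul(-6, I))), Mul(Rational(1, 5), 4)), 4770), Add(1234, 550)) = Mul(Add(Add(Rational(14, 5), Add(Rational(-3, 5), Mul(Rational(-6, 5), I)), Rational(4, 5)), 4770), 1784) = Mul(Add(Add(3, Mul(Rational(-6, 5), I)), 4770), 1784) = Mul(Add(4773, Mul(Rational(-6, 5), I)), 1784) = Add(8515032, Mul(Rational(-10704, 5), I))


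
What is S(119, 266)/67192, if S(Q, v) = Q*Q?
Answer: 14161/67192 ≈ 0.21075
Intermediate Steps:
S(Q, v) = Q**2
S(119, 266)/67192 = 119**2/67192 = 14161*(1/67192) = 14161/67192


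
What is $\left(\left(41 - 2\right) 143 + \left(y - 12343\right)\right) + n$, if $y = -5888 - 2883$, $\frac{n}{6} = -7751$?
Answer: $-62043$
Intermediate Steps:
$n = -46506$ ($n = 6 \left(-7751\right) = -46506$)
$y = -8771$
$\left(\left(41 - 2\right) 143 + \left(y - 12343\right)\right) + n = \left(\left(41 - 2\right) 143 - 21114\right) - 46506 = \left(39 \cdot 143 - 21114\right) - 46506 = \left(5577 - 21114\right) - 46506 = -15537 - 46506 = -62043$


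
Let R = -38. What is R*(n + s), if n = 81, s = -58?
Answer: -874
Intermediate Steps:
R*(n + s) = -38*(81 - 58) = -38*23 = -874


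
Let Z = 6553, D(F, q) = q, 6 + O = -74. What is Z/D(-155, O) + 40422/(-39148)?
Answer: -64942651/782960 ≈ -82.945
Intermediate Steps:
O = -80 (O = -6 - 74 = -80)
Z/D(-155, O) + 40422/(-39148) = 6553/(-80) + 40422/(-39148) = 6553*(-1/80) + 40422*(-1/39148) = -6553/80 - 20211/19574 = -64942651/782960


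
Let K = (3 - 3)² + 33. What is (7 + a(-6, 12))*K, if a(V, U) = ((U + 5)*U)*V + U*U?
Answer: -35409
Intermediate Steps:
a(V, U) = U² + U*V*(5 + U) (a(V, U) = ((5 + U)*U)*V + U² = (U*(5 + U))*V + U² = U*V*(5 + U) + U² = U² + U*V*(5 + U))
K = 33 (K = 0² + 33 = 0 + 33 = 33)
(7 + a(-6, 12))*K = (7 + 12*(12 + 5*(-6) + 12*(-6)))*33 = (7 + 12*(12 - 30 - 72))*33 = (7 + 12*(-90))*33 = (7 - 1080)*33 = -1073*33 = -35409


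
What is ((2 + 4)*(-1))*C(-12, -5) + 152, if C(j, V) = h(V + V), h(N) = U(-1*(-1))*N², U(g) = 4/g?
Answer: -2248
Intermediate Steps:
h(N) = 4*N² (h(N) = (4/((-1*(-1))))*N² = (4/1)*N² = (4*1)*N² = 4*N²)
C(j, V) = 16*V² (C(j, V) = 4*(V + V)² = 4*(2*V)² = 4*(4*V²) = 16*V²)
((2 + 4)*(-1))*C(-12, -5) + 152 = ((2 + 4)*(-1))*(16*(-5)²) + 152 = (6*(-1))*(16*25) + 152 = -6*400 + 152 = -2400 + 152 = -2248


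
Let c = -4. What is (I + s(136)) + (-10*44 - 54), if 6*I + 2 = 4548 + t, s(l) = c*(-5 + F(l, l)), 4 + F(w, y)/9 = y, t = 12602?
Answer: -2368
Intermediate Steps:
F(w, y) = -36 + 9*y
s(l) = 164 - 36*l (s(l) = -4*(-5 + (-36 + 9*l)) = -4*(-41 + 9*l) = 164 - 36*l)
I = 2858 (I = -⅓ + (4548 + 12602)/6 = -⅓ + (⅙)*17150 = -⅓ + 8575/3 = 2858)
(I + s(136)) + (-10*44 - 54) = (2858 + (164 - 36*136)) + (-10*44 - 54) = (2858 + (164 - 4896)) + (-440 - 54) = (2858 - 4732) - 494 = -1874 - 494 = -2368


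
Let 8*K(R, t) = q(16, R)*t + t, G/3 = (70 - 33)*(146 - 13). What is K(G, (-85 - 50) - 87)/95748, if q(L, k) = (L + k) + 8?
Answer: -136789/31916 ≈ -4.2859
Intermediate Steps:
q(L, k) = 8 + L + k
G = 14763 (G = 3*((70 - 33)*(146 - 13)) = 3*(37*133) = 3*4921 = 14763)
K(R, t) = t/8 + t*(24 + R)/8 (K(R, t) = ((8 + 16 + R)*t + t)/8 = ((24 + R)*t + t)/8 = (t*(24 + R) + t)/8 = (t + t*(24 + R))/8 = t/8 + t*(24 + R)/8)
K(G, (-85 - 50) - 87)/95748 = (((-85 - 50) - 87)*(25 + 14763)/8)/95748 = ((⅛)*(-135 - 87)*14788)*(1/95748) = ((⅛)*(-222)*14788)*(1/95748) = -410367*1/95748 = -136789/31916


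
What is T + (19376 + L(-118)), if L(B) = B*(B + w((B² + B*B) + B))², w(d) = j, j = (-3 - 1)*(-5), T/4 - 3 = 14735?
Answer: -1054944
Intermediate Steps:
T = 58952 (T = 12 + 4*14735 = 12 + 58940 = 58952)
j = 20 (j = -4*(-5) = 20)
w(d) = 20
L(B) = B*(20 + B)² (L(B) = B*(B + 20)² = B*(20 + B)²)
T + (19376 + L(-118)) = 58952 + (19376 - 118*(20 - 118)²) = 58952 + (19376 - 118*(-98)²) = 58952 + (19376 - 118*9604) = 58952 + (19376 - 1133272) = 58952 - 1113896 = -1054944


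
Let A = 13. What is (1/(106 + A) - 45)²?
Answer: 28665316/14161 ≈ 2024.2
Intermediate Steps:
(1/(106 + A) - 45)² = (1/(106 + 13) - 45)² = (1/119 - 45)² = (-5354/119)² = 28665316/14161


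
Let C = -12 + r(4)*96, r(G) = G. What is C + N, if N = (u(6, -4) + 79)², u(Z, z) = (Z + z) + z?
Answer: 6301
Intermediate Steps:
u(Z, z) = Z + 2*z
C = 372 (C = -12 + 4*96 = -12 + 384 = 372)
N = 5929 (N = ((6 + 2*(-4)) + 79)² = ((6 - 8) + 79)² = (-2 + 79)² = 77² = 5929)
C + N = 372 + 5929 = 6301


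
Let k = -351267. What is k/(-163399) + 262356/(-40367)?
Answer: -28689113055/6595927433 ≈ -4.3495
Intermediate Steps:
k/(-163399) + 262356/(-40367) = -351267/(-163399) + 262356/(-40367) = -351267*(-1/163399) + 262356*(-1/40367) = 351267/163399 - 262356/40367 = -28689113055/6595927433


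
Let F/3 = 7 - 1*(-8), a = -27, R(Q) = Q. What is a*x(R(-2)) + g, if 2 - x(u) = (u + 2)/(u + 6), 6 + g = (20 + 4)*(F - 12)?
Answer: 732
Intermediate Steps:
F = 45 (F = 3*(7 - 1*(-8)) = 3*(7 + 8) = 3*15 = 45)
g = 786 (g = -6 + (20 + 4)*(45 - 12) = -6 + 24*33 = -6 + 792 = 786)
x(u) = 2 - (2 + u)/(6 + u) (x(u) = 2 - (u + 2)/(u + 6) = 2 - (2 + u)/(6 + u))
a*x(R(-2)) + g = -27*(10 - 2)/(6 - 2) + 786 = -27*8/4 + 786 = -27*2 + 786 = -54 + 786 = 732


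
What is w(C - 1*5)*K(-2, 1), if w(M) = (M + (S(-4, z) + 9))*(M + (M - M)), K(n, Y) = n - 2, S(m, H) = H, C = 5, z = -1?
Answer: 0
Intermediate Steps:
K(n, Y) = -2 + n
w(M) = M*(8 + M) (w(M) = (M + (-1 + 9))*(M + (M - M)) = (M + 8)*(M + 0) = (8 + M)*M = M*(8 + M))
w(C - 1*5)*K(-2, 1) = ((5 - 1*5)*(8 + (5 - 1*5)))*(-2 - 2) = ((5 - 5)*(8 + (5 - 5)))*(-4) = (0*(8 + 0))*(-4) = (0*8)*(-4) = 0*(-4) = 0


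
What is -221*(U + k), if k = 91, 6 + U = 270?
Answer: -78455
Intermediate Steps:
U = 264 (U = -6 + 270 = 264)
-221*(U + k) = -221*(264 + 91) = -221*355 = -78455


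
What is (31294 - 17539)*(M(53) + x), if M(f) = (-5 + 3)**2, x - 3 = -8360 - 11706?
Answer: -275911545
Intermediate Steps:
x = -20063 (x = 3 + (-8360 - 11706) = 3 - 20066 = -20063)
M(f) = 4 (M(f) = (-2)**2 = 4)
(31294 - 17539)*(M(53) + x) = (31294 - 17539)*(4 - 20063) = 13755*(-20059) = -275911545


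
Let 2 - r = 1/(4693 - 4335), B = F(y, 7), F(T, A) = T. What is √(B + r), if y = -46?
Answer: I*√5639574/358 ≈ 6.6335*I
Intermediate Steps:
B = -46
r = 715/358 (r = 2 - 1/(4693 - 4335) = 2 - 1/358 = 715/358 ≈ 1.9972)
√(B + r) = √(-46 + 715/358) = √(-15753/358) = I*√5639574/358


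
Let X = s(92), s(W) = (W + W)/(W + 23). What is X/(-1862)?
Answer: -4/4655 ≈ -0.00085929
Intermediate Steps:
s(W) = 2*W/(23 + W) (s(W) = (2*W)/(23 + W) = 2*W/(23 + W))
X = 8/5 (X = 2*92/(23 + 92) = 2*92/115 = 2*92*(1/115) = 8/5 ≈ 1.6000)
X/(-1862) = (8/5)/(-1862) = (8/5)*(-1/1862) = -4/4655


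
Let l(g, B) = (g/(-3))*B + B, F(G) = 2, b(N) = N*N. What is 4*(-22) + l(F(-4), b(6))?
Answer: -76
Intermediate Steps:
b(N) = N²
l(g, B) = B - B*g/3 (l(g, B) = (g*(-⅓))*B + B = (-g/3)*B + B = -B*g/3 + B = B - B*g/3)
4*(-22) + l(F(-4), b(6)) = 4*(-22) + (⅓)*6²*(3 - 1*2) = -88 + (⅓)*36*(3 - 2) = -88 + (⅓)*36*1 = -88 + 12 = -76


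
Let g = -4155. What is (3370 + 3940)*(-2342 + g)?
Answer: -47493070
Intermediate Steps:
(3370 + 3940)*(-2342 + g) = (3370 + 3940)*(-2342 - 4155) = 7310*(-6497) = -47493070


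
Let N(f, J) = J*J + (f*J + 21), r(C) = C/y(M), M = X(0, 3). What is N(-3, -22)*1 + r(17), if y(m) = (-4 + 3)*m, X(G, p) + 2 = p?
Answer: 554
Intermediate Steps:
X(G, p) = -2 + p
M = 1 (M = -2 + 3 = 1)
y(m) = -m
r(C) = -C (r(C) = C/((-1*1)) = C/(-1) = C*(-1) = -C)
N(f, J) = 21 + J**2 + J*f (N(f, J) = J**2 + (J*f + 21) = J**2 + (21 + J*f) = 21 + J**2 + J*f)
N(-3, -22)*1 + r(17) = (21 + (-22)**2 - 22*(-3))*1 - 1*17 = (21 + 484 + 66)*1 - 17 = 571*1 - 17 = 571 - 17 = 554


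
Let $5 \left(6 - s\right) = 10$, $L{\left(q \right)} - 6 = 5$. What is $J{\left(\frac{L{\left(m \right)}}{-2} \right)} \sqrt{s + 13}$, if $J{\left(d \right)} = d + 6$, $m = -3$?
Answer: $\frac{\sqrt{17}}{2} \approx 2.0616$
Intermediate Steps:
$L{\left(q \right)} = 11$ ($L{\left(q \right)} = 6 + 5 = 11$)
$s = 4$ ($s = 6 - 2 = 4$)
$J{\left(d \right)} = 6 + d$
$J{\left(\frac{L{\left(m \right)}}{-2} \right)} \sqrt{s + 13} = \left(6 + \frac{11}{-2}\right) \sqrt{4 + 13} = \left(6 + 11 \left(- \frac{1}{2}\right)\right) \sqrt{17} = \left(6 - \frac{11}{2}\right) \sqrt{17} = \frac{\sqrt{17}}{2}$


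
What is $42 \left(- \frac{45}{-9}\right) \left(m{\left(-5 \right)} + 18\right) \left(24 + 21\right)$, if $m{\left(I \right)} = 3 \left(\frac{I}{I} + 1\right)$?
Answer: $226800$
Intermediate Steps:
$m{\left(I \right)} = 6$ ($m{\left(I \right)} = 3 \left(1 + 1\right) = 3 \cdot 2 = 6$)
$42 \left(- \frac{45}{-9}\right) \left(m{\left(-5 \right)} + 18\right) \left(24 + 21\right) = 42 \left(- \frac{45}{-9}\right) \left(6 + 18\right) \left(24 + 21\right) = 42 \left(\left(-45\right) \left(- \frac{1}{9}\right)\right) 24 \cdot 45 = 42 \cdot 5 \cdot 1080 = 210 \cdot 1080 = 226800$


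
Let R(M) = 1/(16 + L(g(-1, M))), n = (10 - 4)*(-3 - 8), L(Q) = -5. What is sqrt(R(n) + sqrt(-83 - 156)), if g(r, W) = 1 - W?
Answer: sqrt(11 + 121*I*sqrt(239))/11 ≈ 2.7884 + 2.7721*I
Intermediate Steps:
n = -66 (n = 6*(-11) = -66)
R(M) = 1/11 (R(M) = 1/(16 - 5) = 1/11)
sqrt(R(n) + sqrt(-83 - 156)) = sqrt(1/11 + sqrt(-83 - 156)) = sqrt(1/11 + sqrt(-239)) = sqrt(1/11 + I*sqrt(239))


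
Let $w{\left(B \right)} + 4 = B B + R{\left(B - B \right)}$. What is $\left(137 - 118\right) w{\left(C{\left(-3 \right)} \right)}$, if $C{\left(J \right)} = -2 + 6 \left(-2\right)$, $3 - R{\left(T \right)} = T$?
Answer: $3705$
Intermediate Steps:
$R{\left(T \right)} = 3 - T$
$C{\left(J \right)} = -14$ ($C{\left(J \right)} = -2 - 12 = -14$)
$w{\left(B \right)} = -1 + B^{2}$ ($w{\left(B \right)} = -4 + \left(B B + \left(3 - \left(B - B\right)\right)\right) = -4 + \left(B^{2} + \left(3 - 0\right)\right) = -4 + \left(B^{2} + \left(3 + 0\right)\right) = -4 + \left(B^{2} + 3\right) = -4 + \left(3 + B^{2}\right) = -1 + B^{2}$)
$\left(137 - 118\right) w{\left(C{\left(-3 \right)} \right)} = \left(137 - 118\right) \left(-1 + \left(-14\right)^{2}\right) = 19 \left(-1 + 196\right) = 19 \cdot 195 = 3705$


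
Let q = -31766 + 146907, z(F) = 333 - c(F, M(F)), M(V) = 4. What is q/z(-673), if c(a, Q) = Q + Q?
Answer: 8857/25 ≈ 354.28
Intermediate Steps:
c(a, Q) = 2*Q
z(F) = 325 (z(F) = 333 - 2*4 = 333 - 1*8 = 333 - 8 = 325)
q = 115141
q/z(-673) = 115141/325 = 115141*(1/325) = 8857/25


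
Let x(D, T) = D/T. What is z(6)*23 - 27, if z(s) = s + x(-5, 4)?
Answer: 329/4 ≈ 82.250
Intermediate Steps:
z(s) = -5/4 + s (z(s) = s - 5/4 = -5/4 + s)
z(6)*23 - 27 = (-5/4 + 6)*23 - 27 = (19/4)*23 - 27 = 437/4 - 27 = 329/4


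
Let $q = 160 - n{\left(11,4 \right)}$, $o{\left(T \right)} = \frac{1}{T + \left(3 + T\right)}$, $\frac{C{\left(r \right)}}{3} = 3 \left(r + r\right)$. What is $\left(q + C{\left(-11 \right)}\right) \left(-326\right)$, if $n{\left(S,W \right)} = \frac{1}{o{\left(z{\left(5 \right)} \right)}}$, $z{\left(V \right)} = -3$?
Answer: $11410$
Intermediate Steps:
$C{\left(r \right)} = 18 r$ ($C{\left(r \right)} = 3 \cdot 3 \left(r + r\right) = 3 \cdot 3 \cdot 2 r = 3 \cdot 6 r = 18 r$)
$o{\left(T \right)} = \frac{1}{3 + 2 T}$
$n{\left(S,W \right)} = -3$ ($n{\left(S,W \right)} = \frac{1}{\frac{1}{3 + 2 \left(-3\right)}} = \frac{1}{\frac{1}{3 - 6}} = \frac{1}{\frac{1}{-3}} = \frac{1}{- \frac{1}{3}} = -3$)
$q = 163$ ($q = 160 - -3 = 160 + 3 = 163$)
$\left(q + C{\left(-11 \right)}\right) \left(-326\right) = \left(163 + 18 \left(-11\right)\right) \left(-326\right) = \left(163 - 198\right) \left(-326\right) = \left(-35\right) \left(-326\right) = 11410$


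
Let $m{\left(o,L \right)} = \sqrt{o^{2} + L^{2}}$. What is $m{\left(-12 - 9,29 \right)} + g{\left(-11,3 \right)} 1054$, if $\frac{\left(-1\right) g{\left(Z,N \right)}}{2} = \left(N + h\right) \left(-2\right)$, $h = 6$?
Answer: $37944 + \sqrt{1282} \approx 37980.0$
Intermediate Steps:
$m{\left(o,L \right)} = \sqrt{L^{2} + o^{2}}$
$g{\left(Z,N \right)} = 24 + 4 N$ ($g{\left(Z,N \right)} = - 2 \left(N + 6\right) \left(-2\right) = - 2 \left(6 + N\right) \left(-2\right) = - 2 \left(-12 - 2 N\right) = 24 + 4 N$)
$m{\left(-12 - 9,29 \right)} + g{\left(-11,3 \right)} 1054 = \sqrt{29^{2} + \left(-12 - 9\right)^{2}} + \left(24 + 4 \cdot 3\right) 1054 = \sqrt{841 + \left(-12 - 9\right)^{2}} + \left(24 + 12\right) 1054 = \sqrt{841 + \left(-21\right)^{2}} + 36 \cdot 1054 = \sqrt{841 + 441} + 37944 = \sqrt{1282} + 37944 = 37944 + \sqrt{1282}$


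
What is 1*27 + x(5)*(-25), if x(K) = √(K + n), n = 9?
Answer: 27 - 25*√14 ≈ -66.541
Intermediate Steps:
x(K) = √(9 + K) (x(K) = √(K + 9) = √(9 + K))
1*27 + x(5)*(-25) = 1*27 + √(9 + 5)*(-25) = 27 + √14*(-25) = 27 - 25*√14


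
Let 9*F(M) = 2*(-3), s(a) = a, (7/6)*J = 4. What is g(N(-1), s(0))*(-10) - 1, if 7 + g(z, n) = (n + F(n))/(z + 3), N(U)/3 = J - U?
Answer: 11869/171 ≈ 69.409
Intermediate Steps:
J = 24/7 (J = (6/7)*4 = 24/7 ≈ 3.4286)
F(M) = -⅔ (F(M) = (2*(-3))/9 = (⅑)*(-6) = -⅔)
N(U) = 72/7 - 3*U (N(U) = 3*(24/7 - U) = 72/7 - 3*U)
g(z, n) = -7 + (-⅔ + n)/(3 + z) (g(z, n) = -7 + (n - ⅔)/(z + 3) = -7 + (-⅔ + n)/(3 + z))
g(N(-1), s(0))*(-10) - 1 = ((-65/3 + 0 - 7*(72/7 - 3*(-1)))/(3 + (72/7 - 3*(-1))))*(-10) - 1 = ((-65/3 + 0 - 7*(72/7 + 3))/(3 + (72/7 + 3)))*(-10) - 1 = ((-65/3 + 0 - 7*93/7)/(3 + 93/7))*(-10) - 1 = ((-65/3 + 0 - 93)/(114/7))*(-10) - 1 = ((7/114)*(-344/3))*(-10) - 1 = -1204/171*(-10) - 1 = 12040/171 - 1 = 11869/171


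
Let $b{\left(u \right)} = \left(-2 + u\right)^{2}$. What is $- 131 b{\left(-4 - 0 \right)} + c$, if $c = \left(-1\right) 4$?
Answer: $-4720$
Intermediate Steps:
$c = -4$
$- 131 b{\left(-4 - 0 \right)} + c = - 131 \left(-2 - 4\right)^{2} - 4 = - 131 \left(-6\right)^{2} - 4 = \left(-131\right) 36 - 4 = -4716 - 4 = -4720$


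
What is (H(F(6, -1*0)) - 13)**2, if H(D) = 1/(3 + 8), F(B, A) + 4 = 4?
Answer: 20164/121 ≈ 166.64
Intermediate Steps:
F(B, A) = 0 (F(B, A) = -4 + 4 = 0)
H(D) = 1/11
(H(F(6, -1*0)) - 13)**2 = (1/11 - 13)**2 = (-142/11)**2 = 20164/121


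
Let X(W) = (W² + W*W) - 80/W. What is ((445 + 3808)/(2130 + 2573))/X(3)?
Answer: -12759/122278 ≈ -0.10434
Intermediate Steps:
X(W) = -80/W + 2*W² (X(W) = (W² + W²) - 80/W = 2*W² - 80/W = -80/W + 2*W²)
((445 + 3808)/(2130 + 2573))/X(3) = ((445 + 3808)/(2130 + 2573))/((2*(-40 + 3³)/3)) = (4253/4703)/((2*(⅓)*(-40 + 27))) = (4253*(1/4703))/((2*(⅓)*(-13))) = 4253/(4703*(-26/3)) = (4253/4703)*(-3/26) = -12759/122278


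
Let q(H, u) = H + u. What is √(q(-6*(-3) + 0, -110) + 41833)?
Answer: √41741 ≈ 204.31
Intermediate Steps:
√(q(-6*(-3) + 0, -110) + 41833) = √(((-6*(-3) + 0) - 110) + 41833) = √(((18 + 0) - 110) + 41833) = √((18 - 110) + 41833) = √(-92 + 41833) = √41741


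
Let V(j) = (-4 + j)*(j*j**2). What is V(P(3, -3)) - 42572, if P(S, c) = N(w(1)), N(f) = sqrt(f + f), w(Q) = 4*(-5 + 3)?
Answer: -42316 + 256*I ≈ -42316.0 + 256.0*I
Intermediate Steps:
w(Q) = -8 (w(Q) = 4*(-2) = -8)
N(f) = sqrt(2)*sqrt(f) (N(f) = sqrt(2*f) = sqrt(2)*sqrt(f))
P(S, c) = 4*I (P(S, c) = sqrt(2)*sqrt(-8) = sqrt(2)*(2*I*sqrt(2)) = 4*I)
V(j) = j**3*(-4 + j) (V(j) = (-4 + j)*j**3 = j**3*(-4 + j))
V(P(3, -3)) - 42572 = (4*I)**3*(-4 + 4*I) - 42572 = (-64*I)*(-4 + 4*I) - 42572 = -64*I*(-4 + 4*I) - 42572 = -42572 - 64*I*(-4 + 4*I)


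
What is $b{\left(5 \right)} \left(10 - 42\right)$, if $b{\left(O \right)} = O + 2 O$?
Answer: $-480$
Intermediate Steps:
$b{\left(O \right)} = 3 O$
$b{\left(5 \right)} \left(10 - 42\right) = 3 \cdot 5 \left(10 - 42\right) = 15 \left(-32\right) = -480$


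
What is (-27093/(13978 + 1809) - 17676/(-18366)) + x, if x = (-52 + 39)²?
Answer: 8130334012/48324007 ≈ 168.25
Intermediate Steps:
x = 169 (x = (-13)² = 169)
(-27093/(13978 + 1809) - 17676/(-18366)) + x = (-27093/(13978 + 1809) - 17676/(-18366)) + 169 = (-27093/15787 - 17676*(-1/18366)) + 169 = (-27093*1/15787 + 2946/3061) + 169 = (-27093/15787 + 2946/3061) + 169 = -36423171/48324007 + 169 = 8130334012/48324007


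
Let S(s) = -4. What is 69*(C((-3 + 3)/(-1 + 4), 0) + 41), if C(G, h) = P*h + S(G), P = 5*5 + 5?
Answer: 2553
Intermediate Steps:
P = 30 (P = 25 + 5 = 30)
C(G, h) = -4 + 30*h (C(G, h) = 30*h - 4 = -4 + 30*h)
69*(C((-3 + 3)/(-1 + 4), 0) + 41) = 69*((-4 + 30*0) + 41) = 69*((-4 + 0) + 41) = 69*(-4 + 41) = 69*37 = 2553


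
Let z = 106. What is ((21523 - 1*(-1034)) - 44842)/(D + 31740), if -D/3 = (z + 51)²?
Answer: 22285/42207 ≈ 0.52799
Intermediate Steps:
D = -73947 (D = -3*(106 + 51)² = -3*157² = -3*24649 = -73947)
((21523 - 1*(-1034)) - 44842)/(D + 31740) = ((21523 - 1*(-1034)) - 44842)/(-73947 + 31740) = ((21523 + 1034) - 44842)/(-42207) = (22557 - 44842)*(-1/42207) = -22285*(-1/42207) = 22285/42207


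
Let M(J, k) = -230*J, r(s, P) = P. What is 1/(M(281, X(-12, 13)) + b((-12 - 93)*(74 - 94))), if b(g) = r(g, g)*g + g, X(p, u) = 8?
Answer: 1/4347470 ≈ 2.3002e-7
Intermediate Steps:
b(g) = g + g² (b(g) = g*g + g = g² + g = g + g²)
1/(M(281, X(-12, 13)) + b((-12 - 93)*(74 - 94))) = 1/(-230*281 + ((-12 - 93)*(74 - 94))*(1 + (-12 - 93)*(74 - 94))) = 1/(-64630 + (-105*(-20))*(1 - 105*(-20))) = 1/(-64630 + 2100*(1 + 2100)) = 1/(-64630 + 2100*2101) = 1/(-64630 + 4412100) = 1/4347470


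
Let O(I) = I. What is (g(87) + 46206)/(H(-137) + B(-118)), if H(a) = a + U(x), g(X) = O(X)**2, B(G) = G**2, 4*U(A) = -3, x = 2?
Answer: 43020/11029 ≈ 3.9006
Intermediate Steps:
U(A) = -3/4 (U(A) = (1/4)*(-3) = -3/4)
g(X) = X**2
H(a) = -3/4 + a (H(a) = a - 3/4 = -3/4 + a)
(g(87) + 46206)/(H(-137) + B(-118)) = (87**2 + 46206)/((-3/4 - 137) + (-118)**2) = (7569 + 46206)/(-551/4 + 13924) = 53775/(55145/4) = 53775*(4/55145) = 43020/11029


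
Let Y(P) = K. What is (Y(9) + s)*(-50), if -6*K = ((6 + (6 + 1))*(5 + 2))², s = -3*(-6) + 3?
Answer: 203875/3 ≈ 67958.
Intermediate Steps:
s = 21 (s = 18 + 3 = 21)
K = -8281/6 (K = -(5 + 2)²*(6 + (6 + 1))²/6 = -49*(6 + 7)²/6 = -(13*7)²/6 = -⅙*91² = -⅙*8281 = -8281/6 ≈ -1380.2)
Y(P) = -8281/6
(Y(9) + s)*(-50) = (-8281/6 + 21)*(-50) = -8155/6*(-50) = 203875/3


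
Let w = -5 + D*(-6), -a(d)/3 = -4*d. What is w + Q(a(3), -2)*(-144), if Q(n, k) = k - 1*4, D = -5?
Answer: 889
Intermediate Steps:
a(d) = 12*d (a(d) = -(-12)*d = 12*d)
Q(n, k) = -4 + k (Q(n, k) = k - 4 = -4 + k)
w = 25 (w = -5 - 5*(-6) = -5 + 30 = 25)
w + Q(a(3), -2)*(-144) = 25 + (-4 - 2)*(-144) = 25 - 6*(-144) = 25 + 864 = 889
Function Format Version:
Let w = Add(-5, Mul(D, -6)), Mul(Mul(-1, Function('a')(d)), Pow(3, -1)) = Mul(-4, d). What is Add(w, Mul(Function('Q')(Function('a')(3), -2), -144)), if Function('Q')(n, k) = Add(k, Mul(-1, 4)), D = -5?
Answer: 889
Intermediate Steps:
Function('a')(d) = Mul(12, d) (Function('a')(d) = Mul(-3, Mul(-4, d)) = Mul(12, d))
Function('Q')(n, k) = Add(-4, k) (Function('Q')(n, k) = Add(k, -4) = Add(-4, k))
w = 25 (w = Add(-5, Mul(-5, -6)) = Add(-5, 30) = 25)
Add(w, Mul(Function('Q')(Function('a')(3), -2), -144)) = Add(25, Mul(Add(-4, -2), -144)) = Add(25, Mul(-6, -144)) = Add(25, 864) = 889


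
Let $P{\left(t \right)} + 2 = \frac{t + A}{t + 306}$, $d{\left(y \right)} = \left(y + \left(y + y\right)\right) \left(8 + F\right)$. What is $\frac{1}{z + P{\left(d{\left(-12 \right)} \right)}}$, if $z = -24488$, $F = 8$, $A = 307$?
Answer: $- \frac{270}{6612031} \approx -4.0835 \cdot 10^{-5}$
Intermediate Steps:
$d{\left(y \right)} = 48 y$ ($d{\left(y \right)} = \left(y + \left(y + y\right)\right) \left(8 + 8\right) = \left(y + 2 y\right) 16 = 3 y 16 = 48 y$)
$P{\left(t \right)} = -2 + \frac{307 + t}{306 + t}$ ($P{\left(t \right)} = -2 + \frac{t + 307}{t + 306} = -2 + \frac{307 + t}{306 + t}$)
$\frac{1}{z + P{\left(d{\left(-12 \right)} \right)}} = \frac{1}{-24488 + \frac{-305 - 48 \left(-12\right)}{306 + 48 \left(-12\right)}} = \frac{1}{-24488 + \frac{-305 - -576}{306 - 576}} = \frac{1}{-24488 + \frac{-305 + 576}{-270}} = \frac{1}{-24488 - \frac{271}{270}} = \frac{1}{- \frac{6612031}{270}} = - \frac{270}{6612031}$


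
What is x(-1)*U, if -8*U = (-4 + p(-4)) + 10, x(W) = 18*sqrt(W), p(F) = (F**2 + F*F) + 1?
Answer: -351*I/4 ≈ -87.75*I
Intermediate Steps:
p(F) = 1 + 2*F**2 (p(F) = (F**2 + F**2) + 1 = 2*F**2 + 1 = 1 + 2*F**2)
U = -39/8 (U = -((-4 + (1 + 2*(-4)**2)) + 10)/8 = -((-4 + (1 + 2*16)) + 10)/8 = -((-4 + (1 + 32)) + 10)/8 = -((-4 + 33) + 10)/8 = -(29 + 10)/8 = -1/8*39 = -39/8 ≈ -4.8750)
x(-1)*U = (18*sqrt(-1))*(-39/8) = (18*I)*(-39/8) = -351*I/4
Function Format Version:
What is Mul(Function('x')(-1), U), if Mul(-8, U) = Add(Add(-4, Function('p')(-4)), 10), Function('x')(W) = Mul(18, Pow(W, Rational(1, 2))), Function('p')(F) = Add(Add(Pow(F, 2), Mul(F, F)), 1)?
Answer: Mul(Rational(-351, 4), I) ≈ Mul(-87.750, I)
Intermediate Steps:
Function('p')(F) = Add(1, Mul(2, Pow(F, 2))) (Function('p')(F) = Add(Add(Pow(F, 2), Pow(F, 2)), 1) = Add(Mul(2, Pow(F, 2)), 1) = Add(1, Mul(2, Pow(F, 2))))
U = Rational(-39, 8) (U = Mul(Rational(-1, 8), Add(Add(-4, Add(1, Mul(2, Pow(-4, 2)))), 10)) = Mul(Rational(-1, 8), Add(Add(-4, Add(1, Mul(2, 16))), 10)) = Mul(Rational(-1, 8), Add(Add(-4, Add(1, 32)), 10)) = Mul(Rational(-1, 8), Add(Add(-4, 33), 10)) = Mul(Rational(-1, 8), Add(29, 10)) = Mul(Rational(-1, 8), 39) = Rational(-39, 8) ≈ -4.8750)
Mul(Function('x')(-1), U) = Mul(Mul(18, Pow(-1, Rational(1, 2))), Rational(-39, 8)) = Mul(Mul(18, I), Rational(-39, 8)) = Mul(Rational(-351, 4), I)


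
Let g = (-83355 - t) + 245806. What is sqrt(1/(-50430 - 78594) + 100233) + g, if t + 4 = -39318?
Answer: 201773 + sqrt(181054476274)/1344 ≈ 2.0209e+5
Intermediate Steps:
t = -39322 (t = -4 - 39318 = -39322)
g = 201773 (g = (-83355 - 1*(-39322)) + 245806 = (-83355 + 39322) + 245806 = -44033 + 245806 = 201773)
sqrt(1/(-50430 - 78594) + 100233) + g = sqrt(1/(-50430 - 78594) + 100233) + 201773 = sqrt(1/(-129024) + 100233) + 201773 = sqrt(-1/129024 + 100233) + 201773 = sqrt(12932462591/129024) + 201773 = sqrt(181054476274)/1344 + 201773 = 201773 + sqrt(181054476274)/1344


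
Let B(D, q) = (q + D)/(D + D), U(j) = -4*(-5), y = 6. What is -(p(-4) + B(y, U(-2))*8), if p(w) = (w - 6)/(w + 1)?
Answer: -62/3 ≈ -20.667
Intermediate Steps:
U(j) = 20
p(w) = (-6 + w)/(1 + w)
B(D, q) = (D + q)/(2*D) (B(D, q) = (D + q)/((2*D)) = (D + q)*(1/(2*D)) = (D + q)/(2*D))
-(p(-4) + B(y, U(-2))*8) = -((-6 - 4)/(1 - 4) + ((½)*(6 + 20)/6)*8) = -(-10/(-3) + ((½)*(⅙)*26)*8) = -(-⅓*(-10) + (13/6)*8) = -(10/3 + 52/3) = -1*62/3 = -62/3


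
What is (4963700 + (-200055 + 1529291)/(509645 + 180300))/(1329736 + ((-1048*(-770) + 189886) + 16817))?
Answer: 1141560441912/538938807685 ≈ 2.1182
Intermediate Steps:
(4963700 + (-200055 + 1529291)/(509645 + 180300))/(1329736 + ((-1048*(-770) + 189886) + 16817)) = (4963700 + 1329236/689945)/(1329736 + ((806960 + 189886) + 16817)) = (4963700 + 1329236*(1/689945))/(1329736 + (996846 + 16817)) = (4963700 + 1329236/689945)/(1329736 + 1013663) = (3424681325736/689945)/2343399 = (3424681325736/689945)*(1/2343399) = 1141560441912/538938807685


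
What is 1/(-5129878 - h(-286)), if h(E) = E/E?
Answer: -1/5129879 ≈ -1.9494e-7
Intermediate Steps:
h(E) = 1
1/(-5129878 - h(-286)) = 1/(-5129878 - 1*1) = 1/(-5129878 - 1) = 1/(-5129879) = -1/5129879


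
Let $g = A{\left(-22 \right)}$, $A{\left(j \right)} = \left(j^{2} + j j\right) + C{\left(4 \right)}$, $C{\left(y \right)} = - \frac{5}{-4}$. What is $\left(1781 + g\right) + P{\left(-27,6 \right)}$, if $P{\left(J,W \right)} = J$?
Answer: $\frac{10893}{4} \approx 2723.3$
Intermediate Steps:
$C{\left(y \right)} = \frac{5}{4}$ ($C{\left(y \right)} = \left(-5\right) \left(- \frac{1}{4}\right) = \frac{5}{4}$)
$A{\left(j \right)} = \frac{5}{4} + 2 j^{2}$ ($A{\left(j \right)} = \left(j^{2} + j j\right) + \frac{5}{4} = \left(j^{2} + j^{2}\right) + \frac{5}{4} = 2 j^{2} + \frac{5}{4} = \frac{5}{4} + 2 j^{2}$)
$g = \frac{3877}{4}$ ($g = \frac{5}{4} + 2 \left(-22\right)^{2} = \frac{5}{4} + 2 \cdot 484 = \frac{5}{4} + 968 = \frac{3877}{4} \approx 969.25$)
$\left(1781 + g\right) + P{\left(-27,6 \right)} = \left(1781 + \frac{3877}{4}\right) - 27 = \frac{11001}{4} - 27 = \frac{10893}{4}$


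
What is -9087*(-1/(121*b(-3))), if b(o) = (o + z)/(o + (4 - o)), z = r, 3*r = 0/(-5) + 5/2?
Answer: -16776/121 ≈ -138.64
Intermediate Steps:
r = 5/6 (r = (0/(-5) + 5/2)/3 = (0*(-1/5) + 5*(1/2))/3 = (0 + 5/2)/3 = (1/3)*(5/2) = 5/6 ≈ 0.83333)
z = 5/6 ≈ 0.83333
b(o) = 5/24 + o/4 (b(o) = (o + 5/6)/(o + (4 - o)) = (5/6 + o)/4 = (5/6 + o)*(1/4) = 5/24 + o/4)
-9087*(-1/(121*b(-3))) = -9087*(-1/(121*(5/24 + (1/4)*(-3)))) = -9087*(-1/(121*(5/24 - 3/4))) = -9087/(-11*(-13/24)*11) = -9087/((143/24)*11) = -9087/1573/24 = -9087*24/1573 = -16776/121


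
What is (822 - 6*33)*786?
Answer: 490464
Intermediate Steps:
(822 - 6*33)*786 = (822 - 198)*786 = 624*786 = 490464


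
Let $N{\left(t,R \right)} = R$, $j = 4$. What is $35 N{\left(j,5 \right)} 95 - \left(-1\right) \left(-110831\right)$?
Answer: $-94206$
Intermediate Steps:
$35 N{\left(j,5 \right)} 95 - \left(-1\right) \left(-110831\right) = 35 \cdot 5 \cdot 95 - \left(-1\right) \left(-110831\right) = 175 \cdot 95 - 110831 = 16625 - 110831 = -94206$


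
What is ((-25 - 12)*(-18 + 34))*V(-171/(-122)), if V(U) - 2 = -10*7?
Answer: 40256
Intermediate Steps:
V(U) = -68 (V(U) = 2 - 10*7 = 2 - 70 = -68)
((-25 - 12)*(-18 + 34))*V(-171/(-122)) = ((-25 - 12)*(-18 + 34))*(-68) = -37*16*(-68) = -592*(-68) = 40256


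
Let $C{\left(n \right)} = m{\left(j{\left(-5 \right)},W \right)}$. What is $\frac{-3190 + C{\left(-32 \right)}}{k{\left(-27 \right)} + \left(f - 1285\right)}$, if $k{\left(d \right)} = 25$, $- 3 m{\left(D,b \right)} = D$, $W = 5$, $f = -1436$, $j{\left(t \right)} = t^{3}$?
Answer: $\frac{9445}{8088} \approx 1.1678$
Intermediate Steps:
$m{\left(D,b \right)} = - \frac{D}{3}$
$C{\left(n \right)} = \frac{125}{3}$ ($C{\left(n \right)} = - \frac{\left(-5\right)^{3}}{3} = \left(- \frac{1}{3}\right) \left(-125\right) = \frac{125}{3}$)
$\frac{-3190 + C{\left(-32 \right)}}{k{\left(-27 \right)} + \left(f - 1285\right)} = \frac{-3190 + \frac{125}{3}}{25 - 2721} = - \frac{9445}{3 \left(25 - 2721\right)} = - \frac{9445}{3 \left(-2696\right)} = \left(- \frac{9445}{3}\right) \left(- \frac{1}{2696}\right) = \frac{9445}{8088}$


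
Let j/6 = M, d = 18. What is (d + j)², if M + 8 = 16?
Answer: 4356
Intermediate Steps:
M = 8 (M = -8 + 16 = 8)
j = 48 (j = 6*8 = 48)
(d + j)² = (18 + 48)² = 66² = 4356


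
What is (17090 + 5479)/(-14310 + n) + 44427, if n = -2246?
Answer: 735510843/16556 ≈ 44426.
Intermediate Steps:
(17090 + 5479)/(-14310 + n) + 44427 = (17090 + 5479)/(-14310 - 2246) + 44427 = 22569/(-16556) + 44427 = 22569*(-1/16556) + 44427 = -22569/16556 + 44427 = 735510843/16556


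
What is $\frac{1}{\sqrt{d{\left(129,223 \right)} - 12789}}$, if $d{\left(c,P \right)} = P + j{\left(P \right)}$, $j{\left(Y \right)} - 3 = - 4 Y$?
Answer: $- \frac{i \sqrt{1495}}{4485} \approx - 0.008621 i$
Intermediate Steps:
$j{\left(Y \right)} = 3 - 4 Y$
$d{\left(c,P \right)} = 3 - 3 P$ ($d{\left(c,P \right)} = P - \left(-3 + 4 P\right) = 3 - 3 P$)
$\frac{1}{\sqrt{d{\left(129,223 \right)} - 12789}} = \frac{1}{\sqrt{\left(3 - 669\right) - 12789}} = \frac{1}{\sqrt{-666 - 12789}} = \frac{1}{\sqrt{-13455}} = \frac{1}{3 i \sqrt{1495}} = - \frac{i \sqrt{1495}}{4485}$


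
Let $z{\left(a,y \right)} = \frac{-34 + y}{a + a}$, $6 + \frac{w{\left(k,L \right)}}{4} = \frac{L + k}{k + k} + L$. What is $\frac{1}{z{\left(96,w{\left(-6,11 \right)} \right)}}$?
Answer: $- \frac{576}{47} \approx -12.255$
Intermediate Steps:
$w{\left(k,L \right)} = -24 + 4 L + \frac{2 \left(L + k\right)}{k}$ ($w{\left(k,L \right)} = -24 + 4 \left(\frac{L + k}{k + k} + L\right) = -24 + 4 \left(\frac{L + k}{2 k} + L\right) = -24 + 4 \left(L + \frac{L + k}{2 k}\right) = -24 + \left(4 L + \frac{2 \left(L + k\right)}{k}\right) = -24 + 4 L + \frac{2 \left(L + k\right)}{k}$)
$z{\left(a,y \right)} = \frac{-34 + y}{2 a}$
$\frac{1}{z{\left(96,w{\left(-6,11 \right)} \right)}} = \frac{1}{\frac{1}{2} \cdot \frac{1}{96} \left(-34 + \left(-22 + 4 \cdot 11 + 2 \cdot 11 \frac{1}{-6}\right)\right)} = \frac{1}{\frac{1}{2} \cdot \frac{1}{96} \left(-34 + \left(-22 + 44 + 2 \cdot 11 \left(- \frac{1}{6}\right)\right)\right)} = \frac{1}{\frac{1}{2} \cdot \frac{1}{96} \left(-34 - - \frac{55}{3}\right)} = \frac{1}{\frac{1}{2} \cdot \frac{1}{96} \left(-34 + \frac{55}{3}\right)} = \frac{1}{\frac{1}{2} \cdot \frac{1}{96} \left(- \frac{47}{3}\right)} = \frac{1}{- \frac{47}{576}} = - \frac{576}{47}$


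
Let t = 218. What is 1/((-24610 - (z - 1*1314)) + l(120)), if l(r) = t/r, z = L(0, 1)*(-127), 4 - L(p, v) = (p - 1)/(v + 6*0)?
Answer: -60/1359551 ≈ -4.4132e-5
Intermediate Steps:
L(p, v) = 4 - (-1 + p)/v (L(p, v) = 4 - (p - 1)/(v + 6*0) = 4 - (-1 + p)/(v + 0) = 4 - (-1 + p)/v)
z = -635 (z = ((1 - 1*0 + 4*1)/1)*(-127) = (1*(1 + 0 + 4))*(-127) = (1*5)*(-127) = 5*(-127) = -635)
l(r) = 218/r
1/((-24610 - (z - 1*1314)) + l(120)) = 1/((-24610 - (-635 - 1*1314)) + 218/120) = 1/((-24610 - (-635 - 1314)) + 218*(1/120)) = 1/((-24610 - 1*(-1949)) + 109/60) = 1/((-24610 + 1949) + 109/60) = 1/(-22661 + 109/60) = 1/(-1359551/60) = -60/1359551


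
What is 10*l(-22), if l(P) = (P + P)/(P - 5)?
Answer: 440/27 ≈ 16.296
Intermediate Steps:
l(P) = 2*P/(-5 + P) (l(P) = (2*P)/(-5 + P) = 2*P/(-5 + P))
10*l(-22) = 10*(2*(-22)/(-5 - 22)) = 10*(2*(-22)/(-27)) = 10*(2*(-22)*(-1/27)) = 10*(44/27) = 440/27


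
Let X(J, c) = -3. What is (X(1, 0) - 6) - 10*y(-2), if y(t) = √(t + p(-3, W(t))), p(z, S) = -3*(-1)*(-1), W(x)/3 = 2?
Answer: -9 - 10*I*√5 ≈ -9.0 - 22.361*I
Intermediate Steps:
W(x) = 6 (W(x) = 3*2 = 6)
p(z, S) = -3 (p(z, S) = 3*(-1) = -3)
y(t) = √(-3 + t) (y(t) = √(t - 3) = √(-3 + t))
(X(1, 0) - 6) - 10*y(-2) = (-3 - 6) - 10*√(-3 - 2) = -9 - 10*I*√5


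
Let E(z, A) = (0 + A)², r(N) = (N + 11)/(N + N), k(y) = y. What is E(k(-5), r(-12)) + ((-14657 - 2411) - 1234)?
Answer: -10541951/576 ≈ -18302.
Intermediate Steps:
r(N) = (11 + N)/(2*N) (r(N) = (11 + N)/((2*N)) = (11 + N)*(1/(2*N)) = (11 + N)/(2*N))
E(z, A) = A²
E(k(-5), r(-12)) + ((-14657 - 2411) - 1234) = ((½)*(11 - 12)/(-12))² + ((-14657 - 2411) - 1234) = ((½)*(-1/12)*(-1))² + (-17068 - 1234) = (1/24)² - 18302 = 1/576 - 18302 = -10541951/576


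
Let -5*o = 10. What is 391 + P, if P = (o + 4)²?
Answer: 395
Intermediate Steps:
o = -2 (o = -⅕*10 = -2)
P = 4 (P = (-2 + 4)² = 2² = 4)
391 + P = 391 + 4 = 395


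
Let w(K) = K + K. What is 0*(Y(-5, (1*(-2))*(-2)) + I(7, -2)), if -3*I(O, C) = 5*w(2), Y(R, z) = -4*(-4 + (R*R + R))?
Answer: 0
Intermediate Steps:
Y(R, z) = 16 - 4*R - 4*R² (Y(R, z) = -4*(-4 + (R² + R)) = -4*(-4 + (R + R²)) = -4*(-4 + R + R²) = 16 - 4*R - 4*R²)
w(K) = 2*K
I(O, C) = -20/3 (I(O, C) = -5*2*2/3 = -5*4/3 = -⅓*20 = -20/3)
0*(Y(-5, (1*(-2))*(-2)) + I(7, -2)) = 0*((16 - 4*(-5) - 4*(-5)²) - 20/3) = 0*((16 + 20 - 4*25) - 20/3) = 0*((16 + 20 - 100) - 20/3) = 0*(-64 - 20/3) = 0*(-212/3) = 0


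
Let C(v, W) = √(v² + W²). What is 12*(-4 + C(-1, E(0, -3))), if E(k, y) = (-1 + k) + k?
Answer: -48 + 12*√2 ≈ -31.029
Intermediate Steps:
E(k, y) = -1 + 2*k
C(v, W) = √(W² + v²)
12*(-4 + C(-1, E(0, -3))) = 12*(-4 + √((-1 + 2*0)² + (-1)²)) = 12*(-4 + √((-1 + 0)² + 1)) = 12*(-4 + √((-1)² + 1)) = 12*(-4 + √(1 + 1)) = 12*(-4 + √2) = -48 + 12*√2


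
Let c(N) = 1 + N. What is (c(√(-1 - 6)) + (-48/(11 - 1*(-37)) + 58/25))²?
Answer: -1011/625 + 116*I*√7/25 ≈ -1.6176 + 12.276*I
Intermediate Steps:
(c(√(-1 - 6)) + (-48/(11 - 1*(-37)) + 58/25))² = ((1 + √(-1 - 6)) + (-48/(11 - 1*(-37)) + 58/25))² = ((1 + √(-7)) + (-48/(11 + 37) + 58*(1/25)))² = ((1 + I*√7) + (-48/48 + 58/25))² = ((1 + I*√7) + (-48*1/48 + 58/25))² = ((1 + I*√7) + (-1 + 58/25))² = ((1 + I*√7) + 33/25)² = (58/25 + I*√7)²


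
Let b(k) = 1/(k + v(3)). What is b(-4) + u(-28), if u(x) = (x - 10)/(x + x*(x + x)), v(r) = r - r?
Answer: -423/1540 ≈ -0.27468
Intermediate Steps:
v(r) = 0
b(k) = 1/k (b(k) = 1/(k + 0) = 1/k)
u(x) = (-10 + x)/(x + 2*x²) (u(x) = (-10 + x)/(x + x*(2*x)) = (-10 + x)/(x + 2*x²))
b(-4) + u(-28) = 1/(-4) + (-10 - 28)/((-28)*(1 + 2*(-28))) = -¼ - 1/28*(-38)/(1 - 56) = -¼ - 1/28*(-38)/(-55) = -¼ - 1/28*(-1/55)*(-38) = -¼ - 19/770 = -423/1540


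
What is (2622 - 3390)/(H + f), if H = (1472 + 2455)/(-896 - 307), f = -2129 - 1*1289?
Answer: 102656/457309 ≈ 0.22448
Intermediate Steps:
f = -3418 (f = -2129 - 1289 = -3418)
H = -1309/401 (H = 3927/(-1203) = 3927*(-1/1203) = -1309/401 ≈ -3.2643)
(2622 - 3390)/(H + f) = (2622 - 3390)/(-1309/401 - 3418) = -768/(-1371927/401) = -768*(-401/1371927) = 102656/457309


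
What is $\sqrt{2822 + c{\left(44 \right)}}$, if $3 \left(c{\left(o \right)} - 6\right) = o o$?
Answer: $\frac{2 \sqrt{7815}}{3} \approx 58.935$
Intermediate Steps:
$c{\left(o \right)} = 6 + \frac{o^{2}}{3}$ ($c{\left(o \right)} = 6 + \frac{o o}{3} = 6 + \frac{o^{2}}{3}$)
$\sqrt{2822 + c{\left(44 \right)}} = \sqrt{2822 + \left(6 + \frac{44^{2}}{3}\right)} = \sqrt{2822 + \left(6 + \frac{1}{3} \cdot 1936\right)} = \sqrt{2822 + \left(6 + \frac{1936}{3}\right)} = \sqrt{2822 + \frac{1954}{3}} = \sqrt{\frac{10420}{3}} = \frac{2 \sqrt{7815}}{3}$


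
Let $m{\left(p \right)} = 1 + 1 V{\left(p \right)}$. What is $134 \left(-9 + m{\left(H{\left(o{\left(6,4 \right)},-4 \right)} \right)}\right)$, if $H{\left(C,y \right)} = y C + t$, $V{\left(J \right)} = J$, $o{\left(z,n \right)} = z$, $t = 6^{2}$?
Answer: $536$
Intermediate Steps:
$t = 36$
$H{\left(C,y \right)} = 36 + C y$ ($H{\left(C,y \right)} = y C + 36 = C y + 36 = 36 + C y$)
$m{\left(p \right)} = 1 + p$ ($m{\left(p \right)} = 1 + 1 p = 1 + p$)
$134 \left(-9 + m{\left(H{\left(o{\left(6,4 \right)},-4 \right)} \right)}\right) = 134 \left(-9 + \left(1 + \left(36 + 6 \left(-4\right)\right)\right)\right) = 134 \left(-9 + \left(1 + \left(36 - 24\right)\right)\right) = 134 \left(-9 + \left(1 + 12\right)\right) = 134 \left(-9 + 13\right) = 134 \cdot 4 = 536$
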